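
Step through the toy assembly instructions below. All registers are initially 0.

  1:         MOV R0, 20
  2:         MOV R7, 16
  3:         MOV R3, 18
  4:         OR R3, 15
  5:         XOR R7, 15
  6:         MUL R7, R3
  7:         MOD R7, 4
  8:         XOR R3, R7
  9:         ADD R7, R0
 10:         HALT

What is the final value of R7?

21

MOV R0, 20 → R0=20
MOV R7, 16 → R7=16
MOV R3, 18 → R3=18
OR R3, 15 → R3=18|15=31
XOR R7, 15 → R7=16^15=31
MUL R7, R3 → R7=31*31=961
MOD R7, 4 → R7=961%4=1
XOR R3, R7 → R3=31^1=30
ADD R7, R0 → R7=1+20=21
halt.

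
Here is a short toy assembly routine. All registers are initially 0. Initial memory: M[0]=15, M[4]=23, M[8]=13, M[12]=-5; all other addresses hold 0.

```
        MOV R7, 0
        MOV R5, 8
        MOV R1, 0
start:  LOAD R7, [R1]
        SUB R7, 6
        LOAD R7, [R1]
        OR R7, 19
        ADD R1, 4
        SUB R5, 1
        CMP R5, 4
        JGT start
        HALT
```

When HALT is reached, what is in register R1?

16

R7=0
R5=8
R1=0
R7=M[0]=15
R7=15-6=9
R7=M[0]=15
R7=15|19=31
R1=0+4=4
R5=8-1=7
CMP R5, 4  (cmp 7,4)
JGT start: taken
R7=M[4]=23
R7=23-6=17
R7=M[4]=23
R7=23|19=23
R1=4+4=8
R5=7-1=6
CMP R5, 4  (cmp 6,4)
JGT start: taken
R7=M[8]=13
R7=13-6=7
R7=M[8]=13
R7=13|19=31
R1=8+4=12
R5=6-1=5
CMP R5, 4  (cmp 5,4)
JGT start: taken
R7=M[12]=-5
R7=(-5)-6=-11
R7=M[12]=-5
R7=(-5)|19=-5
R1=12+4=16
R5=5-1=4
CMP R5, 4  (cmp 4,4)
JGT start: not taken
halt.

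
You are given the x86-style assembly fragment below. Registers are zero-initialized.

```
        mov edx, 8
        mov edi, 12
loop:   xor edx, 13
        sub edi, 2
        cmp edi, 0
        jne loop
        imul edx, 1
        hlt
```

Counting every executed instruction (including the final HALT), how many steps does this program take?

28

after mov edx, 8: edx=8
after mov edi, 12: edi=12
after xor edx, 13: edx=8^13=5
after sub edi, 2: edi=12-2=10
cmp edi, 0  (cmp 10,0)
jne loop: taken
after xor edx, 13: edx=5^13=8
after sub edi, 2: edi=10-2=8
cmp edi, 0  (cmp 8,0)
jne loop: taken
after xor edx, 13: edx=8^13=5
after sub edi, 2: edi=8-2=6
cmp edi, 0  (cmp 6,0)
jne loop: taken
after xor edx, 13: edx=5^13=8
after sub edi, 2: edi=6-2=4
cmp edi, 0  (cmp 4,0)
jne loop: taken
after xor edx, 13: edx=8^13=5
after sub edi, 2: edi=4-2=2
cmp edi, 0  (cmp 2,0)
jne loop: taken
after xor edx, 13: edx=5^13=8
after sub edi, 2: edi=2-2=0
cmp edi, 0  (cmp 0,0)
jne loop: not taken
after imul edx, 1: edx=8*1=8
halt.
Total executed instructions: 28.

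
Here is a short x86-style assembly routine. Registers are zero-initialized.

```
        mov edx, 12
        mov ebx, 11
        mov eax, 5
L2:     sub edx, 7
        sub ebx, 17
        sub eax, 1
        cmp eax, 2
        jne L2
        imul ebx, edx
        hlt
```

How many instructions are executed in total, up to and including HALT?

20

mov edx, 12 → edx=12
mov ebx, 11 → ebx=11
mov eax, 5 → eax=5
sub edx, 7 → edx=12-7=5
sub ebx, 17 → ebx=11-17=-6
sub eax, 1 → eax=5-1=4
cmp eax, 2  (cmp 4,2)
jne L2: taken
sub edx, 7 → edx=5-7=-2
sub ebx, 17 → ebx=(-6)-17=-23
sub eax, 1 → eax=4-1=3
cmp eax, 2  (cmp 3,2)
jne L2: taken
sub edx, 7 → edx=(-2)-7=-9
sub ebx, 17 → ebx=(-23)-17=-40
sub eax, 1 → eax=3-1=2
cmp eax, 2  (cmp 2,2)
jne L2: not taken
imul ebx, edx → ebx=(-40)*(-9)=360
halt.
Total executed instructions: 20.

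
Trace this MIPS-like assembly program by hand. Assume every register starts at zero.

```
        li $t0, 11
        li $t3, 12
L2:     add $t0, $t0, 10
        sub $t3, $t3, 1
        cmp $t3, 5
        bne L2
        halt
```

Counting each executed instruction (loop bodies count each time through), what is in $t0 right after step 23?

$t0=11
$t3=12
$t0=11+10=21
$t3=12-1=11
cmp $t3, 5  (cmp 11,5)
bne L2: taken
$t0=21+10=31
$t3=11-1=10
cmp $t3, 5  (cmp 10,5)
bne L2: taken
$t0=31+10=41
$t3=10-1=9
cmp $t3, 5  (cmp 9,5)
bne L2: taken
$t0=41+10=51
$t3=9-1=8
cmp $t3, 5  (cmp 8,5)
bne L2: taken
$t0=51+10=61
$t3=8-1=7
cmp $t3, 5  (cmp 7,5)
bne L2: taken
$t0=61+10=71
After step 23: $t0 = 71.

71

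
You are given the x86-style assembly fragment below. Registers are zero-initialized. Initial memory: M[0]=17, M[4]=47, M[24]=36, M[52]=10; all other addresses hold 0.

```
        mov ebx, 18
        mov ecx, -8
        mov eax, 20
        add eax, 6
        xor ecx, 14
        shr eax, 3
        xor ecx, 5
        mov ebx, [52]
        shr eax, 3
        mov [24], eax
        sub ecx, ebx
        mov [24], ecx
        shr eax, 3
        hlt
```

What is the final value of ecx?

ebx=18
ecx=-8
eax=20
eax=20+6=26
ecx=(-8)^14=-10
eax=26>>3=3
ecx=(-10)^5=-13
ebx=M[52]=10
eax=3>>3=0
mov [24], eax → M[24]=0
ecx=(-13)-10=-23
mov [24], ecx → M[24]=-23
eax=0>>3=0
halt.

-23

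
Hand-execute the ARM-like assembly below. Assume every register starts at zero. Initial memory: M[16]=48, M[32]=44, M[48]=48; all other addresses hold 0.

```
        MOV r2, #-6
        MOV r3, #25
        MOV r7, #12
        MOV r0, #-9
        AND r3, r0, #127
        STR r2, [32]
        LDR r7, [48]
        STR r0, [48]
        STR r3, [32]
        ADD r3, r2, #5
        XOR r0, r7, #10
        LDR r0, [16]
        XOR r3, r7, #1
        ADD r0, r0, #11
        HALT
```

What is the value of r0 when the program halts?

MOV r2, #-6 → r2=-6
MOV r3, #25 → r3=25
MOV r7, #12 → r7=12
MOV r0, #-9 → r0=-9
AND r3, r0, #127 → r3=(-9)&127=119
STR r2, [32] → M[32]=-6
LDR r7, [48] → r7=M[48]=48
STR r0, [48] → M[48]=-9
STR r3, [32] → M[32]=119
ADD r3, r2, #5 → r3=(-6)+5=-1
XOR r0, r7, #10 → r0=48^10=58
LDR r0, [16] → r0=M[16]=48
XOR r3, r7, #1 → r3=48^1=49
ADD r0, r0, #11 → r0=48+11=59
halt.

59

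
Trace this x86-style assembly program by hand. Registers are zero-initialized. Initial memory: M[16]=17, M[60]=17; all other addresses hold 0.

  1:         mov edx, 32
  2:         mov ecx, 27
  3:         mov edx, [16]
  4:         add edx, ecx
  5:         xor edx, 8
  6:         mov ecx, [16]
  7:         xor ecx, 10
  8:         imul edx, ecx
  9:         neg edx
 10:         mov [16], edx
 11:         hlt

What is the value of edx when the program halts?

-972

after mov edx, 32: edx=32
after mov ecx, 27: ecx=27
after mov edx, [16]: edx=M[16]=17
after add edx, ecx: edx=17+27=44
after xor edx, 8: edx=44^8=36
after mov ecx, [16]: ecx=M[16]=17
after xor ecx, 10: ecx=17^10=27
after imul edx, ecx: edx=36*27=972
after neg edx: edx=-(972)=-972
mov [16], edx → M[16]=-972
halt.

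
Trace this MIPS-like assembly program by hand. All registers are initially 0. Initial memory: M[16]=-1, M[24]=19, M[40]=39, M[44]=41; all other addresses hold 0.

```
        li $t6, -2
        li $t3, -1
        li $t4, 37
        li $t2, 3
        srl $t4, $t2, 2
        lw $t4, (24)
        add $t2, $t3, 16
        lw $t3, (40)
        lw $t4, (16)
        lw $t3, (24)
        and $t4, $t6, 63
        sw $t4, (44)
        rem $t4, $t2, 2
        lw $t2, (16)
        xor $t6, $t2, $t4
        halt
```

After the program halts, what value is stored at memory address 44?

after li $t6, -2: $t6=-2
after li $t3, -1: $t3=-1
after li $t4, 37: $t4=37
after li $t2, 3: $t2=3
after srl $t4, $t2, 2: $t4=3>>2=0
after lw $t4, (24): $t4=M[24]=19
after add $t2, $t3, 16: $t2=(-1)+16=15
after lw $t3, (40): $t3=M[40]=39
after lw $t4, (16): $t4=M[16]=-1
after lw $t3, (24): $t3=M[24]=19
after and $t4, $t6, 63: $t4=(-2)&63=62
sw $t4, (44) → M[44]=62
after rem $t4, $t2, 2: $t4=15%2=1
after lw $t2, (16): $t2=M[16]=-1
after xor $t6, $t2, $t4: $t6=(-1)^1=-2
halt.

62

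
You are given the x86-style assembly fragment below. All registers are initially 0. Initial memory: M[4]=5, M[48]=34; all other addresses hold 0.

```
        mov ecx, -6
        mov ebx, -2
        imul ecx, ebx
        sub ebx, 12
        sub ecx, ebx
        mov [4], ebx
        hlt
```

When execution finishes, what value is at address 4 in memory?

-14

mov ecx, -6 → ecx=-6
mov ebx, -2 → ebx=-2
imul ecx, ebx → ecx=(-6)*(-2)=12
sub ebx, 12 → ebx=(-2)-12=-14
sub ecx, ebx → ecx=12-(-14)=26
mov [4], ebx → M[4]=-14
halt.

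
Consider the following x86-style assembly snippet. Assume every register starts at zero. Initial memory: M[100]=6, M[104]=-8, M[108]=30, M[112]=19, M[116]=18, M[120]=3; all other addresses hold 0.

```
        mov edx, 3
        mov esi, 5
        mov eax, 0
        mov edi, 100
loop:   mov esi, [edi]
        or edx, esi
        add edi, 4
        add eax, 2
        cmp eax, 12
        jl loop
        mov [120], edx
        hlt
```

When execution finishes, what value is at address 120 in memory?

after mov edx, 3: edx=3
after mov esi, 5: esi=5
after mov eax, 0: eax=0
after mov edi, 100: edi=100
after mov esi, [edi]: esi=M[100]=6
after or edx, esi: edx=3|6=7
after add edi, 4: edi=100+4=104
after add eax, 2: eax=0+2=2
cmp eax, 12  (cmp 2,12)
jl loop: taken
after mov esi, [edi]: esi=M[104]=-8
after or edx, esi: edx=7|(-8)=-1
after add edi, 4: edi=104+4=108
after add eax, 2: eax=2+2=4
cmp eax, 12  (cmp 4,12)
jl loop: taken
after mov esi, [edi]: esi=M[108]=30
after or edx, esi: edx=(-1)|30=-1
after add edi, 4: edi=108+4=112
after add eax, 2: eax=4+2=6
cmp eax, 12  (cmp 6,12)
jl loop: taken
after mov esi, [edi]: esi=M[112]=19
after or edx, esi: edx=(-1)|19=-1
after add edi, 4: edi=112+4=116
after add eax, 2: eax=6+2=8
cmp eax, 12  (cmp 8,12)
jl loop: taken
after mov esi, [edi]: esi=M[116]=18
after or edx, esi: edx=(-1)|18=-1
after add edi, 4: edi=116+4=120
after add eax, 2: eax=8+2=10
cmp eax, 12  (cmp 10,12)
jl loop: taken
after mov esi, [edi]: esi=M[120]=3
after or edx, esi: edx=(-1)|3=-1
after add edi, 4: edi=120+4=124
after add eax, 2: eax=10+2=12
cmp eax, 12  (cmp 12,12)
jl loop: not taken
mov [120], edx → M[120]=-1
halt.

-1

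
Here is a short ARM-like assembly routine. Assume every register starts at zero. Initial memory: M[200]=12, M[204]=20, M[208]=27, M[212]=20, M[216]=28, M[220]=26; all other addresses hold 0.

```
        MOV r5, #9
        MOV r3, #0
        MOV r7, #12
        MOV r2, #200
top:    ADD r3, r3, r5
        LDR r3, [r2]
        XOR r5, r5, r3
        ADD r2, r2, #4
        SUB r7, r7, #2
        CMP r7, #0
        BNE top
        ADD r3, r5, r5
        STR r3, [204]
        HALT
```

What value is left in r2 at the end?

MOV r5, #9 → r5=9
MOV r3, #0 → r3=0
MOV r7, #12 → r7=12
MOV r2, #200 → r2=200
ADD r3, r3, r5 → r3=0+9=9
LDR r3, [r2] → r3=M[200]=12
XOR r5, r5, r3 → r5=9^12=5
ADD r2, r2, #4 → r2=200+4=204
SUB r7, r7, #2 → r7=12-2=10
CMP r7, #0  (cmp 10,0)
BNE top: taken
ADD r3, r3, r5 → r3=12+5=17
LDR r3, [r2] → r3=M[204]=20
XOR r5, r5, r3 → r5=5^20=17
ADD r2, r2, #4 → r2=204+4=208
SUB r7, r7, #2 → r7=10-2=8
CMP r7, #0  (cmp 8,0)
BNE top: taken
ADD r3, r3, r5 → r3=20+17=37
LDR r3, [r2] → r3=M[208]=27
XOR r5, r5, r3 → r5=17^27=10
ADD r2, r2, #4 → r2=208+4=212
SUB r7, r7, #2 → r7=8-2=6
CMP r7, #0  (cmp 6,0)
BNE top: taken
ADD r3, r3, r5 → r3=27+10=37
LDR r3, [r2] → r3=M[212]=20
XOR r5, r5, r3 → r5=10^20=30
ADD r2, r2, #4 → r2=212+4=216
SUB r7, r7, #2 → r7=6-2=4
CMP r7, #0  (cmp 4,0)
BNE top: taken
ADD r3, r3, r5 → r3=20+30=50
LDR r3, [r2] → r3=M[216]=28
XOR r5, r5, r3 → r5=30^28=2
ADD r2, r2, #4 → r2=216+4=220
SUB r7, r7, #2 → r7=4-2=2
CMP r7, #0  (cmp 2,0)
BNE top: taken
ADD r3, r3, r5 → r3=28+2=30
LDR r3, [r2] → r3=M[220]=26
XOR r5, r5, r3 → r5=2^26=24
ADD r2, r2, #4 → r2=220+4=224
SUB r7, r7, #2 → r7=2-2=0
CMP r7, #0  (cmp 0,0)
BNE top: not taken
ADD r3, r5, r5 → r3=24+24=48
STR r3, [204] → M[204]=48
halt.

224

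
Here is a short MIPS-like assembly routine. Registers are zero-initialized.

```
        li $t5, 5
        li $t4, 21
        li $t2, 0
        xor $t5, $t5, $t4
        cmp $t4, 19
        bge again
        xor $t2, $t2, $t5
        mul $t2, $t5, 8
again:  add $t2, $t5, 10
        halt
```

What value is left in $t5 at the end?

16

$t5=5
$t4=21
$t2=0
$t5=5^21=16
cmp $t4, 19  (cmp 21,19)
bge again: taken
$t2=16+10=26
halt.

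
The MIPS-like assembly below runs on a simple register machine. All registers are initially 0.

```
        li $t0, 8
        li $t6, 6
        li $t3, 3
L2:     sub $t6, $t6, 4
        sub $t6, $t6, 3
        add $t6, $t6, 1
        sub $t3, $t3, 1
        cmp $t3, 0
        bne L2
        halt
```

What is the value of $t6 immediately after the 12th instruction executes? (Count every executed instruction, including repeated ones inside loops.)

after li $t0, 8: $t0=8
after li $t6, 6: $t6=6
after li $t3, 3: $t3=3
after sub $t6, $t6, 4: $t6=6-4=2
after sub $t6, $t6, 3: $t6=2-3=-1
after add $t6, $t6, 1: $t6=(-1)+1=0
after sub $t3, $t3, 1: $t3=3-1=2
cmp $t3, 0  (cmp 2,0)
bne L2: taken
after sub $t6, $t6, 4: $t6=0-4=-4
after sub $t6, $t6, 3: $t6=(-4)-3=-7
after add $t6, $t6, 1: $t6=(-7)+1=-6
After step 12: $t6 = -6.

-6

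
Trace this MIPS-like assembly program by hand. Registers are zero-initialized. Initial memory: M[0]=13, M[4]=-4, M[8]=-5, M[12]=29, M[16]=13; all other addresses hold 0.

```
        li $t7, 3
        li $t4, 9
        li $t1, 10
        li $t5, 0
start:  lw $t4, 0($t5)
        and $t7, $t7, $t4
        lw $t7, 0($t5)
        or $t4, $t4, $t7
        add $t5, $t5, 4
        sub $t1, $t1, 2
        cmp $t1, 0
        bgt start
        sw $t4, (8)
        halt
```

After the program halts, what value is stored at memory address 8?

$t7=3
$t4=9
$t1=10
$t5=0
$t4=M[0]=13
$t7=3&13=1
$t7=M[0]=13
$t4=13|13=13
$t5=0+4=4
$t1=10-2=8
cmp $t1, 0  (cmp 8,0)
bgt start: taken
$t4=M[4]=-4
$t7=13&(-4)=12
$t7=M[4]=-4
$t4=(-4)|(-4)=-4
$t5=4+4=8
$t1=8-2=6
cmp $t1, 0  (cmp 6,0)
bgt start: taken
$t4=M[8]=-5
$t7=(-4)&(-5)=-8
$t7=M[8]=-5
$t4=(-5)|(-5)=-5
$t5=8+4=12
$t1=6-2=4
cmp $t1, 0  (cmp 4,0)
bgt start: taken
$t4=M[12]=29
$t7=(-5)&29=25
$t7=M[12]=29
$t4=29|29=29
$t5=12+4=16
$t1=4-2=2
cmp $t1, 0  (cmp 2,0)
bgt start: taken
$t4=M[16]=13
$t7=29&13=13
$t7=M[16]=13
$t4=13|13=13
$t5=16+4=20
$t1=2-2=0
cmp $t1, 0  (cmp 0,0)
bgt start: not taken
sw $t4, (8) → M[8]=13
halt.

13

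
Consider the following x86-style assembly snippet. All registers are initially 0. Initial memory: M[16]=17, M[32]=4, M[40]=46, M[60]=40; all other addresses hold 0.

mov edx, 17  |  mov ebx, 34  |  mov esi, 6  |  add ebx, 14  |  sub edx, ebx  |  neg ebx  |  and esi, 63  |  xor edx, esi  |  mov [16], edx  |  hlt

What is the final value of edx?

-25

after mov edx, 17: edx=17
after mov ebx, 34: ebx=34
after mov esi, 6: esi=6
after add ebx, 14: ebx=34+14=48
after sub edx, ebx: edx=17-48=-31
after neg ebx: ebx=-(48)=-48
after and esi, 63: esi=6&63=6
after xor edx, esi: edx=(-31)^6=-25
mov [16], edx → M[16]=-25
halt.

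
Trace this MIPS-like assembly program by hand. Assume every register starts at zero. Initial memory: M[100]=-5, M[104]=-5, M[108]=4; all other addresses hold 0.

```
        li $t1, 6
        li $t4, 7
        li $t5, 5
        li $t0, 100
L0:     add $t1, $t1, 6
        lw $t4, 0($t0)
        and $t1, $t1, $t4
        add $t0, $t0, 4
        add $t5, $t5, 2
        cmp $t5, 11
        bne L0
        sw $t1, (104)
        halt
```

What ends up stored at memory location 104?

0

li $t1, 6 → $t1=6
li $t4, 7 → $t4=7
li $t5, 5 → $t5=5
li $t0, 100 → $t0=100
add $t1, $t1, 6 → $t1=6+6=12
lw $t4, 0($t0) → $t4=M[100]=-5
and $t1, $t1, $t4 → $t1=12&(-5)=8
add $t0, $t0, 4 → $t0=100+4=104
add $t5, $t5, 2 → $t5=5+2=7
cmp $t5, 11  (cmp 7,11)
bne L0: taken
add $t1, $t1, 6 → $t1=8+6=14
lw $t4, 0($t0) → $t4=M[104]=-5
and $t1, $t1, $t4 → $t1=14&(-5)=10
add $t0, $t0, 4 → $t0=104+4=108
add $t5, $t5, 2 → $t5=7+2=9
cmp $t5, 11  (cmp 9,11)
bne L0: taken
add $t1, $t1, 6 → $t1=10+6=16
lw $t4, 0($t0) → $t4=M[108]=4
and $t1, $t1, $t4 → $t1=16&4=0
add $t0, $t0, 4 → $t0=108+4=112
add $t5, $t5, 2 → $t5=9+2=11
cmp $t5, 11  (cmp 11,11)
bne L0: not taken
sw $t1, (104) → M[104]=0
halt.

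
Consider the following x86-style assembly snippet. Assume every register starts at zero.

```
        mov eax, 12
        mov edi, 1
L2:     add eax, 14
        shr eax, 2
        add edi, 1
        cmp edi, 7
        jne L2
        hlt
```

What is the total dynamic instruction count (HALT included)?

33

eax=12
edi=1
eax=12+14=26
eax=26>>2=6
edi=1+1=2
cmp edi, 7  (cmp 2,7)
jne L2: taken
eax=6+14=20
eax=20>>2=5
edi=2+1=3
cmp edi, 7  (cmp 3,7)
jne L2: taken
eax=5+14=19
eax=19>>2=4
edi=3+1=4
cmp edi, 7  (cmp 4,7)
jne L2: taken
eax=4+14=18
eax=18>>2=4
edi=4+1=5
cmp edi, 7  (cmp 5,7)
jne L2: taken
eax=4+14=18
eax=18>>2=4
edi=5+1=6
cmp edi, 7  (cmp 6,7)
jne L2: taken
eax=4+14=18
eax=18>>2=4
edi=6+1=7
cmp edi, 7  (cmp 7,7)
jne L2: not taken
halt.
Total executed instructions: 33.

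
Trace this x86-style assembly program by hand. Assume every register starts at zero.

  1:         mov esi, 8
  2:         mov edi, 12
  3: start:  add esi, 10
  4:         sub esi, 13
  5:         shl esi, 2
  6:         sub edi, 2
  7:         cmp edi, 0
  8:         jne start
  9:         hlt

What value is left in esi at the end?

16388

after mov esi, 8: esi=8
after mov edi, 12: edi=12
after add esi, 10: esi=8+10=18
after sub esi, 13: esi=18-13=5
after shl esi, 2: esi=5<<2=20
after sub edi, 2: edi=12-2=10
cmp edi, 0  (cmp 10,0)
jne start: taken
after add esi, 10: esi=20+10=30
after sub esi, 13: esi=30-13=17
after shl esi, 2: esi=17<<2=68
after sub edi, 2: edi=10-2=8
cmp edi, 0  (cmp 8,0)
jne start: taken
after add esi, 10: esi=68+10=78
after sub esi, 13: esi=78-13=65
after shl esi, 2: esi=65<<2=260
after sub edi, 2: edi=8-2=6
cmp edi, 0  (cmp 6,0)
jne start: taken
after add esi, 10: esi=260+10=270
after sub esi, 13: esi=270-13=257
after shl esi, 2: esi=257<<2=1028
after sub edi, 2: edi=6-2=4
cmp edi, 0  (cmp 4,0)
jne start: taken
after add esi, 10: esi=1028+10=1038
after sub esi, 13: esi=1038-13=1025
after shl esi, 2: esi=1025<<2=4100
after sub edi, 2: edi=4-2=2
cmp edi, 0  (cmp 2,0)
jne start: taken
after add esi, 10: esi=4100+10=4110
after sub esi, 13: esi=4110-13=4097
after shl esi, 2: esi=4097<<2=16388
after sub edi, 2: edi=2-2=0
cmp edi, 0  (cmp 0,0)
jne start: not taken
halt.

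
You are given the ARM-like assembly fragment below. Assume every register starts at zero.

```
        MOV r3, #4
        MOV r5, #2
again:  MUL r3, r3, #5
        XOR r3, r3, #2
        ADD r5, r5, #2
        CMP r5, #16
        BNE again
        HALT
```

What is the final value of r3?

r3=4
r5=2
r3=4*5=20
r3=20^2=22
r5=2+2=4
CMP r5, #16  (cmp 4,16)
BNE again: taken
r3=22*5=110
r3=110^2=108
r5=4+2=6
CMP r5, #16  (cmp 6,16)
BNE again: taken
r3=108*5=540
r3=540^2=542
r5=6+2=8
CMP r5, #16  (cmp 8,16)
BNE again: taken
r3=542*5=2710
r3=2710^2=2708
r5=8+2=10
CMP r5, #16  (cmp 10,16)
BNE again: taken
r3=2708*5=13540
r3=13540^2=13542
r5=10+2=12
CMP r5, #16  (cmp 12,16)
BNE again: taken
r3=13542*5=67710
r3=67710^2=67708
r5=12+2=14
CMP r5, #16  (cmp 14,16)
BNE again: taken
r3=67708*5=338540
r3=338540^2=338542
r5=14+2=16
CMP r5, #16  (cmp 16,16)
BNE again: not taken
halt.

338542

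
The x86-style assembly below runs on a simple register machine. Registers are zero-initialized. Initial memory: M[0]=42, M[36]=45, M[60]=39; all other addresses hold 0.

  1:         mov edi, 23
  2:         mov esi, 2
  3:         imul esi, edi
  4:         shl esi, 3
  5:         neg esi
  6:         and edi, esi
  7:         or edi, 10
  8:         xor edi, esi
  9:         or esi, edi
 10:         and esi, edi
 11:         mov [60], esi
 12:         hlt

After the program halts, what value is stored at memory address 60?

-374

mov edi, 23 → edi=23
mov esi, 2 → esi=2
imul esi, edi → esi=2*23=46
shl esi, 3 → esi=46<<3=368
neg esi → esi=-(368)=-368
and edi, esi → edi=23&(-368)=16
or edi, 10 → edi=16|10=26
xor edi, esi → edi=26^(-368)=-374
or esi, edi → esi=(-368)|(-374)=-358
and esi, edi → esi=(-358)&(-374)=-374
mov [60], esi → M[60]=-374
halt.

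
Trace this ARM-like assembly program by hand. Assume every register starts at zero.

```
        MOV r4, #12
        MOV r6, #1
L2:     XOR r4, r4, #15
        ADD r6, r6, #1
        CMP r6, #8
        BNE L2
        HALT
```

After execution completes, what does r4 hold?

r4=12
r6=1
r4=12^15=3
r6=1+1=2
CMP r6, #8  (cmp 2,8)
BNE L2: taken
r4=3^15=12
r6=2+1=3
CMP r6, #8  (cmp 3,8)
BNE L2: taken
r4=12^15=3
r6=3+1=4
CMP r6, #8  (cmp 4,8)
BNE L2: taken
r4=3^15=12
r6=4+1=5
CMP r6, #8  (cmp 5,8)
BNE L2: taken
r4=12^15=3
r6=5+1=6
CMP r6, #8  (cmp 6,8)
BNE L2: taken
r4=3^15=12
r6=6+1=7
CMP r6, #8  (cmp 7,8)
BNE L2: taken
r4=12^15=3
r6=7+1=8
CMP r6, #8  (cmp 8,8)
BNE L2: not taken
halt.

3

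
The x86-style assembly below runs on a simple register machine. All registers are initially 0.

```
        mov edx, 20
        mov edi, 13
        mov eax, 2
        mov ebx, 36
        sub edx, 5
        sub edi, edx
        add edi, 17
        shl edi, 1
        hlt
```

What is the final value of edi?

30

mov edx, 20 → edx=20
mov edi, 13 → edi=13
mov eax, 2 → eax=2
mov ebx, 36 → ebx=36
sub edx, 5 → edx=20-5=15
sub edi, edx → edi=13-15=-2
add edi, 17 → edi=(-2)+17=15
shl edi, 1 → edi=15<<1=30
halt.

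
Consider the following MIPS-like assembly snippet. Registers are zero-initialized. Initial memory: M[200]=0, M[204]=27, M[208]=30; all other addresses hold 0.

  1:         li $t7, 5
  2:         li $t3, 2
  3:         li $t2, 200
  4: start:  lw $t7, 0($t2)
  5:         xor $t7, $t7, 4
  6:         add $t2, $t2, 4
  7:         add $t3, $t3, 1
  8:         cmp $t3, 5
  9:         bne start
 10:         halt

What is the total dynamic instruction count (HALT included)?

$t7=5
$t3=2
$t2=200
$t7=M[200]=0
$t7=0^4=4
$t2=200+4=204
$t3=2+1=3
cmp $t3, 5  (cmp 3,5)
bne start: taken
$t7=M[204]=27
$t7=27^4=31
$t2=204+4=208
$t3=3+1=4
cmp $t3, 5  (cmp 4,5)
bne start: taken
$t7=M[208]=30
$t7=30^4=26
$t2=208+4=212
$t3=4+1=5
cmp $t3, 5  (cmp 5,5)
bne start: not taken
halt.
Total executed instructions: 22.

22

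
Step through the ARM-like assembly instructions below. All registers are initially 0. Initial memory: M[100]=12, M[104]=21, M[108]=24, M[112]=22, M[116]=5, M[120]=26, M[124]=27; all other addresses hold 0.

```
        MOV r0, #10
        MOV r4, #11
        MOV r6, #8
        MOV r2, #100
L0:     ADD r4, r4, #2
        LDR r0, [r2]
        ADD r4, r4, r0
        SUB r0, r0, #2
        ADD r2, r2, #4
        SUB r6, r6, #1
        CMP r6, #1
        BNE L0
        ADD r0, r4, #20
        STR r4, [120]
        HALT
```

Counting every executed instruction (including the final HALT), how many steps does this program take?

r0=10
r4=11
r6=8
r2=100
r4=11+2=13
r0=M[100]=12
r4=13+12=25
r0=12-2=10
r2=100+4=104
r6=8-1=7
CMP r6, #1  (cmp 7,1)
BNE L0: taken
r4=25+2=27
r0=M[104]=21
r4=27+21=48
r0=21-2=19
r2=104+4=108
r6=7-1=6
CMP r6, #1  (cmp 6,1)
BNE L0: taken
r4=48+2=50
r0=M[108]=24
r4=50+24=74
r0=24-2=22
r2=108+4=112
r6=6-1=5
CMP r6, #1  (cmp 5,1)
BNE L0: taken
r4=74+2=76
r0=M[112]=22
r4=76+22=98
r0=22-2=20
r2=112+4=116
r6=5-1=4
CMP r6, #1  (cmp 4,1)
BNE L0: taken
r4=98+2=100
r0=M[116]=5
r4=100+5=105
r0=5-2=3
r2=116+4=120
r6=4-1=3
CMP r6, #1  (cmp 3,1)
BNE L0: taken
r4=105+2=107
r0=M[120]=26
r4=107+26=133
r0=26-2=24
r2=120+4=124
r6=3-1=2
CMP r6, #1  (cmp 2,1)
BNE L0: taken
r4=133+2=135
r0=M[124]=27
r4=135+27=162
r0=27-2=25
r2=124+4=128
r6=2-1=1
CMP r6, #1  (cmp 1,1)
BNE L0: not taken
r0=162+20=182
STR r4, [120] → M[120]=162
halt.
Total executed instructions: 63.

63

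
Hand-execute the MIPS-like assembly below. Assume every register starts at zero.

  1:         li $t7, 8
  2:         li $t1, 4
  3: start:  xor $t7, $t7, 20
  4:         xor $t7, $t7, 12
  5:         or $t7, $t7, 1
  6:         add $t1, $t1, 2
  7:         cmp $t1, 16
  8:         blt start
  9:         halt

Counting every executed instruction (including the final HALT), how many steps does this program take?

39

after li $t7, 8: $t7=8
after li $t1, 4: $t1=4
after xor $t7, $t7, 20: $t7=8^20=28
after xor $t7, $t7, 12: $t7=28^12=16
after or $t7, $t7, 1: $t7=16|1=17
after add $t1, $t1, 2: $t1=4+2=6
cmp $t1, 16  (cmp 6,16)
blt start: taken
after xor $t7, $t7, 20: $t7=17^20=5
after xor $t7, $t7, 12: $t7=5^12=9
after or $t7, $t7, 1: $t7=9|1=9
after add $t1, $t1, 2: $t1=6+2=8
cmp $t1, 16  (cmp 8,16)
blt start: taken
after xor $t7, $t7, 20: $t7=9^20=29
after xor $t7, $t7, 12: $t7=29^12=17
after or $t7, $t7, 1: $t7=17|1=17
after add $t1, $t1, 2: $t1=8+2=10
cmp $t1, 16  (cmp 10,16)
blt start: taken
after xor $t7, $t7, 20: $t7=17^20=5
after xor $t7, $t7, 12: $t7=5^12=9
after or $t7, $t7, 1: $t7=9|1=9
after add $t1, $t1, 2: $t1=10+2=12
cmp $t1, 16  (cmp 12,16)
blt start: taken
after xor $t7, $t7, 20: $t7=9^20=29
after xor $t7, $t7, 12: $t7=29^12=17
after or $t7, $t7, 1: $t7=17|1=17
after add $t1, $t1, 2: $t1=12+2=14
cmp $t1, 16  (cmp 14,16)
blt start: taken
after xor $t7, $t7, 20: $t7=17^20=5
after xor $t7, $t7, 12: $t7=5^12=9
after or $t7, $t7, 1: $t7=9|1=9
after add $t1, $t1, 2: $t1=14+2=16
cmp $t1, 16  (cmp 16,16)
blt start: not taken
halt.
Total executed instructions: 39.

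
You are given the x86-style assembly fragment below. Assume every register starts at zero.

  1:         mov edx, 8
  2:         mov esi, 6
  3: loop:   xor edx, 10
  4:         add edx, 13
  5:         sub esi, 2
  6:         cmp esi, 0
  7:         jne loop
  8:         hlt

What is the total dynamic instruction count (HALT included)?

edx=8
esi=6
edx=8^10=2
edx=2+13=15
esi=6-2=4
cmp esi, 0  (cmp 4,0)
jne loop: taken
edx=15^10=5
edx=5+13=18
esi=4-2=2
cmp esi, 0  (cmp 2,0)
jne loop: taken
edx=18^10=24
edx=24+13=37
esi=2-2=0
cmp esi, 0  (cmp 0,0)
jne loop: not taken
halt.
Total executed instructions: 18.

18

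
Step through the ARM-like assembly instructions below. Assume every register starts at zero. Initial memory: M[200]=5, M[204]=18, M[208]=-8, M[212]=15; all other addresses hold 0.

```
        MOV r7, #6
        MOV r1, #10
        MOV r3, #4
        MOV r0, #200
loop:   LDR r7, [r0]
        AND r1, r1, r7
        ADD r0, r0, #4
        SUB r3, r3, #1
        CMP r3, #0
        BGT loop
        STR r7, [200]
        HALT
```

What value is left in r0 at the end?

216

after MOV r7, #6: r7=6
after MOV r1, #10: r1=10
after MOV r3, #4: r3=4
after MOV r0, #200: r0=200
after LDR r7, [r0]: r7=M[200]=5
after AND r1, r1, r7: r1=10&5=0
after ADD r0, r0, #4: r0=200+4=204
after SUB r3, r3, #1: r3=4-1=3
CMP r3, #0  (cmp 3,0)
BGT loop: taken
after LDR r7, [r0]: r7=M[204]=18
after AND r1, r1, r7: r1=0&18=0
after ADD r0, r0, #4: r0=204+4=208
after SUB r3, r3, #1: r3=3-1=2
CMP r3, #0  (cmp 2,0)
BGT loop: taken
after LDR r7, [r0]: r7=M[208]=-8
after AND r1, r1, r7: r1=0&(-8)=0
after ADD r0, r0, #4: r0=208+4=212
after SUB r3, r3, #1: r3=2-1=1
CMP r3, #0  (cmp 1,0)
BGT loop: taken
after LDR r7, [r0]: r7=M[212]=15
after AND r1, r1, r7: r1=0&15=0
after ADD r0, r0, #4: r0=212+4=216
after SUB r3, r3, #1: r3=1-1=0
CMP r3, #0  (cmp 0,0)
BGT loop: not taken
STR r7, [200] → M[200]=15
halt.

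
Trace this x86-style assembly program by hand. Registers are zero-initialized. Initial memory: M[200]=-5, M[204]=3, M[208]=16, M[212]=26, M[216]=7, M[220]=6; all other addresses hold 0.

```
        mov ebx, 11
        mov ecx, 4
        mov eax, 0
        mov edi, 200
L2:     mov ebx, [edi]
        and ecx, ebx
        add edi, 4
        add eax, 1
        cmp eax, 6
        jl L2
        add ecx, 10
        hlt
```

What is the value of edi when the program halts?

ebx=11
ecx=4
eax=0
edi=200
ebx=M[200]=-5
ecx=4&(-5)=0
edi=200+4=204
eax=0+1=1
cmp eax, 6  (cmp 1,6)
jl L2: taken
ebx=M[204]=3
ecx=0&3=0
edi=204+4=208
eax=1+1=2
cmp eax, 6  (cmp 2,6)
jl L2: taken
ebx=M[208]=16
ecx=0&16=0
edi=208+4=212
eax=2+1=3
cmp eax, 6  (cmp 3,6)
jl L2: taken
ebx=M[212]=26
ecx=0&26=0
edi=212+4=216
eax=3+1=4
cmp eax, 6  (cmp 4,6)
jl L2: taken
ebx=M[216]=7
ecx=0&7=0
edi=216+4=220
eax=4+1=5
cmp eax, 6  (cmp 5,6)
jl L2: taken
ebx=M[220]=6
ecx=0&6=0
edi=220+4=224
eax=5+1=6
cmp eax, 6  (cmp 6,6)
jl L2: not taken
ecx=0+10=10
halt.

224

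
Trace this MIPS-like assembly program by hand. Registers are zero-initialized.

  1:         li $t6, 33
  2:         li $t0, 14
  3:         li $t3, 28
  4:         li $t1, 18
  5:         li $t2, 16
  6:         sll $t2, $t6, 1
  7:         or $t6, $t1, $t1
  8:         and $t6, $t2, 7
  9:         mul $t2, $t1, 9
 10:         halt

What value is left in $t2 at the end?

162

$t6=33
$t0=14
$t3=28
$t1=18
$t2=16
$t2=33<<1=66
$t6=18|18=18
$t6=66&7=2
$t2=18*9=162
halt.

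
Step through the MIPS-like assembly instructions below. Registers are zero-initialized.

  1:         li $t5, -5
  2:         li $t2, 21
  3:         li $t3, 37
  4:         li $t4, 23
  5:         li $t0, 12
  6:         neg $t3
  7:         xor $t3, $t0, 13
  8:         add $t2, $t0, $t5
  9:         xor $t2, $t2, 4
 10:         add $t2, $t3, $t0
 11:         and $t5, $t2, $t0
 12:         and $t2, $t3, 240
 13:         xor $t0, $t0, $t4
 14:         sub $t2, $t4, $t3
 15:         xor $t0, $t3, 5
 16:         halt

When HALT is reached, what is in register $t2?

22

li $t5, -5 → $t5=-5
li $t2, 21 → $t2=21
li $t3, 37 → $t3=37
li $t4, 23 → $t4=23
li $t0, 12 → $t0=12
neg $t3 → $t3=-(37)=-37
xor $t3, $t0, 13 → $t3=12^13=1
add $t2, $t0, $t5 → $t2=12+(-5)=7
xor $t2, $t2, 4 → $t2=7^4=3
add $t2, $t3, $t0 → $t2=1+12=13
and $t5, $t2, $t0 → $t5=13&12=12
and $t2, $t3, 240 → $t2=1&240=0
xor $t0, $t0, $t4 → $t0=12^23=27
sub $t2, $t4, $t3 → $t2=23-1=22
xor $t0, $t3, 5 → $t0=1^5=4
halt.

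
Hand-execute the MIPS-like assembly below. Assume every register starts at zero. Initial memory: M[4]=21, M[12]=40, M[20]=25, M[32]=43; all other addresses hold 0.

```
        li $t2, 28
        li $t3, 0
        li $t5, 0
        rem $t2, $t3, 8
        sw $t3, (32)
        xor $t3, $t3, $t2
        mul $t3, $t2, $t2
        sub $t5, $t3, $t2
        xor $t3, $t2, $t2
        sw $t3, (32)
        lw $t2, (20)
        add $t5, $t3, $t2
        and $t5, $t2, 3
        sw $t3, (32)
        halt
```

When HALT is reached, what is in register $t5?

1

after li $t2, 28: $t2=28
after li $t3, 0: $t3=0
after li $t5, 0: $t5=0
after rem $t2, $t3, 8: $t2=0%8=0
sw $t3, (32) → M[32]=0
after xor $t3, $t3, $t2: $t3=0^0=0
after mul $t3, $t2, $t2: $t3=0*0=0
after sub $t5, $t3, $t2: $t5=0-0=0
after xor $t3, $t2, $t2: $t3=0^0=0
sw $t3, (32) → M[32]=0
after lw $t2, (20): $t2=M[20]=25
after add $t5, $t3, $t2: $t5=0+25=25
after and $t5, $t2, 3: $t5=25&3=1
sw $t3, (32) → M[32]=0
halt.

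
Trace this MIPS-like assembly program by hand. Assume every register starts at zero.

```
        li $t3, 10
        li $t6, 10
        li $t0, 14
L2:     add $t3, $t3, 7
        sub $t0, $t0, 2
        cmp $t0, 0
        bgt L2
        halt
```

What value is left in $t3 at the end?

li $t3, 10 → $t3=10
li $t6, 10 → $t6=10
li $t0, 14 → $t0=14
add $t3, $t3, 7 → $t3=10+7=17
sub $t0, $t0, 2 → $t0=14-2=12
cmp $t0, 0  (cmp 12,0)
bgt L2: taken
add $t3, $t3, 7 → $t3=17+7=24
sub $t0, $t0, 2 → $t0=12-2=10
cmp $t0, 0  (cmp 10,0)
bgt L2: taken
add $t3, $t3, 7 → $t3=24+7=31
sub $t0, $t0, 2 → $t0=10-2=8
cmp $t0, 0  (cmp 8,0)
bgt L2: taken
add $t3, $t3, 7 → $t3=31+7=38
sub $t0, $t0, 2 → $t0=8-2=6
cmp $t0, 0  (cmp 6,0)
bgt L2: taken
add $t3, $t3, 7 → $t3=38+7=45
sub $t0, $t0, 2 → $t0=6-2=4
cmp $t0, 0  (cmp 4,0)
bgt L2: taken
add $t3, $t3, 7 → $t3=45+7=52
sub $t0, $t0, 2 → $t0=4-2=2
cmp $t0, 0  (cmp 2,0)
bgt L2: taken
add $t3, $t3, 7 → $t3=52+7=59
sub $t0, $t0, 2 → $t0=2-2=0
cmp $t0, 0  (cmp 0,0)
bgt L2: not taken
halt.

59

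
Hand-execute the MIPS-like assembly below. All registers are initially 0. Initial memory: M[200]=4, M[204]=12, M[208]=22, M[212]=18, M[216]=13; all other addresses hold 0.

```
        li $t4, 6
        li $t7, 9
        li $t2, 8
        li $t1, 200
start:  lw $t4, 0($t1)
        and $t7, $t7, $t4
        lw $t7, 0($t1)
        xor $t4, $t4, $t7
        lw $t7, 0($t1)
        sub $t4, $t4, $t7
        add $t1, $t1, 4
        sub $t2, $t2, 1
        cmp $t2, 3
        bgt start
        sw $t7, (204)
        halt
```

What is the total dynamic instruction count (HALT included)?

56

li $t4, 6 → $t4=6
li $t7, 9 → $t7=9
li $t2, 8 → $t2=8
li $t1, 200 → $t1=200
lw $t4, 0($t1) → $t4=M[200]=4
and $t7, $t7, $t4 → $t7=9&4=0
lw $t7, 0($t1) → $t7=M[200]=4
xor $t4, $t4, $t7 → $t4=4^4=0
lw $t7, 0($t1) → $t7=M[200]=4
sub $t4, $t4, $t7 → $t4=0-4=-4
add $t1, $t1, 4 → $t1=200+4=204
sub $t2, $t2, 1 → $t2=8-1=7
cmp $t2, 3  (cmp 7,3)
bgt start: taken
lw $t4, 0($t1) → $t4=M[204]=12
and $t7, $t7, $t4 → $t7=4&12=4
lw $t7, 0($t1) → $t7=M[204]=12
xor $t4, $t4, $t7 → $t4=12^12=0
lw $t7, 0($t1) → $t7=M[204]=12
sub $t4, $t4, $t7 → $t4=0-12=-12
add $t1, $t1, 4 → $t1=204+4=208
sub $t2, $t2, 1 → $t2=7-1=6
cmp $t2, 3  (cmp 6,3)
bgt start: taken
lw $t4, 0($t1) → $t4=M[208]=22
and $t7, $t7, $t4 → $t7=12&22=4
lw $t7, 0($t1) → $t7=M[208]=22
xor $t4, $t4, $t7 → $t4=22^22=0
lw $t7, 0($t1) → $t7=M[208]=22
sub $t4, $t4, $t7 → $t4=0-22=-22
add $t1, $t1, 4 → $t1=208+4=212
sub $t2, $t2, 1 → $t2=6-1=5
cmp $t2, 3  (cmp 5,3)
bgt start: taken
lw $t4, 0($t1) → $t4=M[212]=18
and $t7, $t7, $t4 → $t7=22&18=18
lw $t7, 0($t1) → $t7=M[212]=18
xor $t4, $t4, $t7 → $t4=18^18=0
lw $t7, 0($t1) → $t7=M[212]=18
sub $t4, $t4, $t7 → $t4=0-18=-18
add $t1, $t1, 4 → $t1=212+4=216
sub $t2, $t2, 1 → $t2=5-1=4
cmp $t2, 3  (cmp 4,3)
bgt start: taken
lw $t4, 0($t1) → $t4=M[216]=13
and $t7, $t7, $t4 → $t7=18&13=0
lw $t7, 0($t1) → $t7=M[216]=13
xor $t4, $t4, $t7 → $t4=13^13=0
lw $t7, 0($t1) → $t7=M[216]=13
sub $t4, $t4, $t7 → $t4=0-13=-13
add $t1, $t1, 4 → $t1=216+4=220
sub $t2, $t2, 1 → $t2=4-1=3
cmp $t2, 3  (cmp 3,3)
bgt start: not taken
sw $t7, (204) → M[204]=13
halt.
Total executed instructions: 56.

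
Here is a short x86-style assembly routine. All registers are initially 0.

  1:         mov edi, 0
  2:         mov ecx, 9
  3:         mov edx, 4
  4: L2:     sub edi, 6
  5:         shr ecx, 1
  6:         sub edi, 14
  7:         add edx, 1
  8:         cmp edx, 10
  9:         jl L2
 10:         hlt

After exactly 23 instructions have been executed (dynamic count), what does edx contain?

after mov edi, 0: edi=0
after mov ecx, 9: ecx=9
after mov edx, 4: edx=4
after sub edi, 6: edi=0-6=-6
after shr ecx, 1: ecx=9>>1=4
after sub edi, 14: edi=(-6)-14=-20
after add edx, 1: edx=4+1=5
cmp edx, 10  (cmp 5,10)
jl L2: taken
after sub edi, 6: edi=(-20)-6=-26
after shr ecx, 1: ecx=4>>1=2
after sub edi, 14: edi=(-26)-14=-40
after add edx, 1: edx=5+1=6
cmp edx, 10  (cmp 6,10)
jl L2: taken
after sub edi, 6: edi=(-40)-6=-46
after shr ecx, 1: ecx=2>>1=1
after sub edi, 14: edi=(-46)-14=-60
after add edx, 1: edx=6+1=7
cmp edx, 10  (cmp 7,10)
jl L2: taken
after sub edi, 6: edi=(-60)-6=-66
after shr ecx, 1: ecx=1>>1=0
After step 23: edx = 7.

7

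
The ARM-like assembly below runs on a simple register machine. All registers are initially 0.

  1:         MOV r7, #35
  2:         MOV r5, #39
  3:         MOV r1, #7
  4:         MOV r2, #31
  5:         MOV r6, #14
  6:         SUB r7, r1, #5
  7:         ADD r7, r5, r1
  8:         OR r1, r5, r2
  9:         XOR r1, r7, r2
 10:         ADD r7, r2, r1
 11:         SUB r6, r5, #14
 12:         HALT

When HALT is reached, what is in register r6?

25

MOV r7, #35 → r7=35
MOV r5, #39 → r5=39
MOV r1, #7 → r1=7
MOV r2, #31 → r2=31
MOV r6, #14 → r6=14
SUB r7, r1, #5 → r7=7-5=2
ADD r7, r5, r1 → r7=39+7=46
OR r1, r5, r2 → r1=39|31=63
XOR r1, r7, r2 → r1=46^31=49
ADD r7, r2, r1 → r7=31+49=80
SUB r6, r5, #14 → r6=39-14=25
halt.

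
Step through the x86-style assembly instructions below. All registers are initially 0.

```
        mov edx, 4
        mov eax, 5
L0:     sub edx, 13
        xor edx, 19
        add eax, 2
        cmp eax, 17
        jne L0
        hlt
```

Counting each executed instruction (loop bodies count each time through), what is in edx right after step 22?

-124

after mov edx, 4: edx=4
after mov eax, 5: eax=5
after sub edx, 13: edx=4-13=-9
after xor edx, 19: edx=(-9)^19=-28
after add eax, 2: eax=5+2=7
cmp eax, 17  (cmp 7,17)
jne L0: taken
after sub edx, 13: edx=(-28)-13=-41
after xor edx, 19: edx=(-41)^19=-60
after add eax, 2: eax=7+2=9
cmp eax, 17  (cmp 9,17)
jne L0: taken
after sub edx, 13: edx=(-60)-13=-73
after xor edx, 19: edx=(-73)^19=-92
after add eax, 2: eax=9+2=11
cmp eax, 17  (cmp 11,17)
jne L0: taken
after sub edx, 13: edx=(-92)-13=-105
after xor edx, 19: edx=(-105)^19=-124
after add eax, 2: eax=11+2=13
cmp eax, 17  (cmp 13,17)
jne L0: taken
After step 22: edx = -124.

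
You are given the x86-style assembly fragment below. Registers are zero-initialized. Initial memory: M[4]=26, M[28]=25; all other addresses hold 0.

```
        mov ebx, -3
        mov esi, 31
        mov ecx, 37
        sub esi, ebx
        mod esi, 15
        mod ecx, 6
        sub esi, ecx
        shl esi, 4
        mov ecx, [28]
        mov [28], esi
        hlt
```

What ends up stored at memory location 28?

ebx=-3
esi=31
ecx=37
esi=31-(-3)=34
esi=34%15=4
ecx=37%6=1
esi=4-1=3
esi=3<<4=48
ecx=M[28]=25
mov [28], esi → M[28]=48
halt.

48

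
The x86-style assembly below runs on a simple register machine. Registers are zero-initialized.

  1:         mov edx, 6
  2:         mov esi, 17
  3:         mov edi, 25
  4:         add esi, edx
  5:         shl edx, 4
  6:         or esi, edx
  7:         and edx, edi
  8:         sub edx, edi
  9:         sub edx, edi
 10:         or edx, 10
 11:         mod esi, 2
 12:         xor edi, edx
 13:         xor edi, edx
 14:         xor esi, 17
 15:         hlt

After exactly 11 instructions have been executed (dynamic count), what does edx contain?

-50

edx=6
esi=17
edi=25
esi=17+6=23
edx=6<<4=96
esi=23|96=119
edx=96&25=0
edx=0-25=-25
edx=(-25)-25=-50
edx=(-50)|10=-50
esi=119%2=1
After step 11: edx = -50.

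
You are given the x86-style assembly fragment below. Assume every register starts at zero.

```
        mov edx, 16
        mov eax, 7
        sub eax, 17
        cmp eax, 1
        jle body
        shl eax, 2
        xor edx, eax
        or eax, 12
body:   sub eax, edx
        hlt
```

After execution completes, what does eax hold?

after mov edx, 16: edx=16
after mov eax, 7: eax=7
after sub eax, 17: eax=7-17=-10
cmp eax, 1  (cmp -10,1)
jle body: taken
after sub eax, edx: eax=(-10)-16=-26
halt.

-26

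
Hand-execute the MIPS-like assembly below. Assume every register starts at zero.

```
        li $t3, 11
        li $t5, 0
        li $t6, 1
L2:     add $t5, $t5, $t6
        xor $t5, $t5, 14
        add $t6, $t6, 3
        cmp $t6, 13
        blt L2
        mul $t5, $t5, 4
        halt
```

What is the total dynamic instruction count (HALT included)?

25

li $t3, 11 → $t3=11
li $t5, 0 → $t5=0
li $t6, 1 → $t6=1
add $t5, $t5, $t6 → $t5=0+1=1
xor $t5, $t5, 14 → $t5=1^14=15
add $t6, $t6, 3 → $t6=1+3=4
cmp $t6, 13  (cmp 4,13)
blt L2: taken
add $t5, $t5, $t6 → $t5=15+4=19
xor $t5, $t5, 14 → $t5=19^14=29
add $t6, $t6, 3 → $t6=4+3=7
cmp $t6, 13  (cmp 7,13)
blt L2: taken
add $t5, $t5, $t6 → $t5=29+7=36
xor $t5, $t5, 14 → $t5=36^14=42
add $t6, $t6, 3 → $t6=7+3=10
cmp $t6, 13  (cmp 10,13)
blt L2: taken
add $t5, $t5, $t6 → $t5=42+10=52
xor $t5, $t5, 14 → $t5=52^14=58
add $t6, $t6, 3 → $t6=10+3=13
cmp $t6, 13  (cmp 13,13)
blt L2: not taken
mul $t5, $t5, 4 → $t5=58*4=232
halt.
Total executed instructions: 25.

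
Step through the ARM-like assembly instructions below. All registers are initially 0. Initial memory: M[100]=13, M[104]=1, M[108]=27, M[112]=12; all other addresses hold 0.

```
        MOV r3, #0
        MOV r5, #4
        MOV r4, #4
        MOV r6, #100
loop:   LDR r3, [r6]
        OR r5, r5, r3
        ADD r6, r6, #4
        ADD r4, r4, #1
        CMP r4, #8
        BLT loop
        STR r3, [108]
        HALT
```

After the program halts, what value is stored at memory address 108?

12

MOV r3, #0 → r3=0
MOV r5, #4 → r5=4
MOV r4, #4 → r4=4
MOV r6, #100 → r6=100
LDR r3, [r6] → r3=M[100]=13
OR r5, r5, r3 → r5=4|13=13
ADD r6, r6, #4 → r6=100+4=104
ADD r4, r4, #1 → r4=4+1=5
CMP r4, #8  (cmp 5,8)
BLT loop: taken
LDR r3, [r6] → r3=M[104]=1
OR r5, r5, r3 → r5=13|1=13
ADD r6, r6, #4 → r6=104+4=108
ADD r4, r4, #1 → r4=5+1=6
CMP r4, #8  (cmp 6,8)
BLT loop: taken
LDR r3, [r6] → r3=M[108]=27
OR r5, r5, r3 → r5=13|27=31
ADD r6, r6, #4 → r6=108+4=112
ADD r4, r4, #1 → r4=6+1=7
CMP r4, #8  (cmp 7,8)
BLT loop: taken
LDR r3, [r6] → r3=M[112]=12
OR r5, r5, r3 → r5=31|12=31
ADD r6, r6, #4 → r6=112+4=116
ADD r4, r4, #1 → r4=7+1=8
CMP r4, #8  (cmp 8,8)
BLT loop: not taken
STR r3, [108] → M[108]=12
halt.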